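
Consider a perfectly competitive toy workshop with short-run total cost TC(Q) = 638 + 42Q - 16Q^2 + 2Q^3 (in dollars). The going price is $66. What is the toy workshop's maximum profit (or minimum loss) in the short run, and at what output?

Profit = -$350 at Q = 6

AVC = 42 - 16Q + 2Q^2; min AVC = $10 at Q = 4. Since P = $66 ≥ min AVC, the firm produces.
MC = 42 - 32Q + 6Q^2. Setting P = MC and taking the root on the rising branch gives Q* = 6.
TR = 66·6 = 396. TC = 638 + 108 = 746. Profit = 396 − 746 = -$350.
Shutting down would mean losing the fixed cost of $638, so operating at a loss of $350 is better by $288.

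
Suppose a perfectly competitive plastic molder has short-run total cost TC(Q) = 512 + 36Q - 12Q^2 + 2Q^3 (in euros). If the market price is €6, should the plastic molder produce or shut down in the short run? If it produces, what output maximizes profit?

Variable cost is VC = 36Q - 12Q^2 + 2Q^3, so AVC = VC/Q = 36 - 12Q + 2Q^2 and MC = dTC/dQ = 36 - 24Q + 6Q^2.
AVC is minimized where dAVC/dQ = -12 + 4Q = 0, at Q = 3; min AVC = 36 - 12·3 + 2·3^2 = €18.
Since P = €6 < min AVC = €18, price fails to cover variable cost at any output.
Best response: produce nothing and absorb the €512 fixed cost.

Shut down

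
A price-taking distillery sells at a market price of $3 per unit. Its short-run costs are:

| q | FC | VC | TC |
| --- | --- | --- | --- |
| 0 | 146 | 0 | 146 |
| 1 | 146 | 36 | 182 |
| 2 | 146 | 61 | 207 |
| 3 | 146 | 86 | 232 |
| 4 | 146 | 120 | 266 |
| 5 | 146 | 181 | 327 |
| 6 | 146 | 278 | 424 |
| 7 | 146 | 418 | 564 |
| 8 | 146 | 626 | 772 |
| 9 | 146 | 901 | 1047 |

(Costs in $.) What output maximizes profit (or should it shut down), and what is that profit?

q = 0 (shut down); profit = -$146

Tabulate TR − TC: q=0: -146; q=1: -179; q=2: -201; q=3: -223; q=4: -254; q=5: -312; q=6: -406; q=7: -543; q=8: -748; q=9: -1020.
Profit is highest at q = 0. Equivalently, the lowest AVC in the table is 86/3 ≈ $28.67 at q = 3, and P = $3 falls below it — price never covers variable cost, so the firm shuts down and loses only its fixed cost.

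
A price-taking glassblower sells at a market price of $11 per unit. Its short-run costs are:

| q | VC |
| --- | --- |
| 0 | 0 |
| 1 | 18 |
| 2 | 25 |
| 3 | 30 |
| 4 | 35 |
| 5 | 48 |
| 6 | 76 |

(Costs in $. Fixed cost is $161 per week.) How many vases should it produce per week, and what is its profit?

q = 4; profit = -$152

Tabulate TR − TC: q=0: -161; q=1: -168; q=2: -164; q=3: -158; q=4: -152; q=5: -154; q=6: -171.
Profit is maximized at q = 4. AVC there is 35/4 = $8.75 ≤ P, so producing beats shutting down (which would give -$161).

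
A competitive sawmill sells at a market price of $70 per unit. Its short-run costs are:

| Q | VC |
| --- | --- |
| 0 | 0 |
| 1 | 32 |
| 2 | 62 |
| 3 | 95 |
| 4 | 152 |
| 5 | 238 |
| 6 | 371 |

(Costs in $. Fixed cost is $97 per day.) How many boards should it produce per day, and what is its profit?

Profit at each row (π = 70Q − TC): Q=0: -97; Q=1: -59; Q=2: -19; Q=3: 18; Q=4: 31; Q=5: 15; Q=6: -48.
Profit is maximized at Q = 4. AVC there is 152/4 = $38 ≤ P, so producing beats shutting down (which would give -$97).

Q = 4; profit = $31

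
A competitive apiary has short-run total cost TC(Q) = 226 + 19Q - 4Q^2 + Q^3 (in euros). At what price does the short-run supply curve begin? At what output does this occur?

The shutdown price is the minimum of AVC. VC = 19Q - 4Q^2 + Q^3, so AVC = 19 - 4Q + Q^2.
dAVC/dQ = -4 + 2Q = 0 gives Q = 2. min AVC = 19 - 4·2 + 2^2 = 15.
So the shutdown price is €15.

€15 per unit, at Q = 2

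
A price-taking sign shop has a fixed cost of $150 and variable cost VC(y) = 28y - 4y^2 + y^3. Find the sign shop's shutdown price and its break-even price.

Shutdown price = min AVC. AVC = 28 - 4y + y^2, with vertex at y = 2 and minimum $24.
ATC = 150/y + 28 - 4y + y^2. Setting dATC/dy = −150/y^2 − 4 + 2y = 0 gives y = 5 (since 2·5^3 − 4·5^2 = 150).
min ATC = 150/5 + 28 − 4·5 + 5^2 = $63. That is the break-even price.
Between these two prices the firm operates at a loss; above $63 it earns a profit.

Shutdown price = $24; break-even price = $63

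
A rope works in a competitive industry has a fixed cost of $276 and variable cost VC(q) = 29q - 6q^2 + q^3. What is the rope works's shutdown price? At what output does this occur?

$20 per unit, at q = 3

Short-run supply begins at min AVC. From VC = 29q - 6q^2 + q^3, AVC = 29 - 6q + q^2.
dAVC/dq = -6 + 2q = 0 gives q = 3. min AVC = 29 - 6·3 + 3^2 = 20.
So the shutdown price is $20.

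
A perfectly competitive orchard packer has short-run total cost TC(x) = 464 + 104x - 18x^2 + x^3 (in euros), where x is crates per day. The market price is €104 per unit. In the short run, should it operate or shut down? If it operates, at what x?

Produce at x = 12

Variable cost is VC = 104x - 18x^2 + x^3, so AVC = VC/x = 104 - 18x + x^2 and MC = dTC/dx = 104 - 36x + 3x^2.
AVC is minimized where dAVC/dx = -18 + 2x = 0, at x = 9; min AVC = 104 - 18·9 + 9^2 = €23.
Because €104 ≥ €23, revenue can cover variable cost; the firm operates.
Set P = MC: 104 = 104 - 36x + 3x^2 → -36x + 3x^2 = 0. The roots are x = 0 and x = 12; the profit-maximizing output is on the rising part of MC, so x* = 12.
Check: AVC at x = 12 is €32 ≤ P, so revenue covers variable cost.
Profit = P·x − TC = 104·12 − 848 = €400.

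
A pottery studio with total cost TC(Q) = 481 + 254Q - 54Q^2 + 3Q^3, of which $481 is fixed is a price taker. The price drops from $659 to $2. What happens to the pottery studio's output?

AVC = 254 - 54Q + 3Q^2, minimized at Q = 9 where min AVC = $11. MC = 254 - 108Q + 9Q^2.
At P = $659 ≥ min AVC, set P = MC on the rising branch: Q = 15.
At P = $2 < min AVC = $11, price no longer covers variable cost at any output, so the firm shuts down: Q = 0.

Output falls from 15 to 0 (the firm shuts down)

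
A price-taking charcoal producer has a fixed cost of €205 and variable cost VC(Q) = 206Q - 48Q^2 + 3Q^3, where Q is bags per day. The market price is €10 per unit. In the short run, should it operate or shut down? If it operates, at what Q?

Shut down

Strip out fixed cost: VC = 206Q - 48Q^2 + 3Q^3. Then AVC = 206 - 48Q + 3Q^2 and MC = 206 - 96Q + 9Q^2.
AVC is minimized where dAVC/dQ = -48 + 6Q = 0, at Q = 8; min AVC = 206 - 48·8 + 3·8^2 = €14.
Since P = €10 < min AVC = €14, price fails to cover variable cost at any output.
Best response: produce nothing and absorb the €205 fixed cost.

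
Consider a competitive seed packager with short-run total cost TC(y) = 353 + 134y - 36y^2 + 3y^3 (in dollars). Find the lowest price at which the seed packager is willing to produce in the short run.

The shutdown price is the minimum of AVC. VC = 134y - 36y^2 + 3y^3, so AVC = 134 - 36y + 3y^2.
At the minimum of AVC, MC = AVC. MC = 134 - 72y + 9y^2; setting MC = AVC gives 6y^2 - 36y = 0, so y = 6. min AVC = 26.
The firm shuts down for any P below $26.

$26 per unit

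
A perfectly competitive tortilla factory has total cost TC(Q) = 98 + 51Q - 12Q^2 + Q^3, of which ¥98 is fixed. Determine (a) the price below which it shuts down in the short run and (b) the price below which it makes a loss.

AVC = 51 - 12Q + Q^2; minimized at Q = 6, giving min AVC = ¥15. That is the shutdown price.
ATC = 98/Q + 51 - 12Q + Q^2. Setting dATC/dQ = −98/Q^2 − 12 + 2Q = 0 gives Q = 7 (since 2·7^3 − 12·7^2 = 98).
min ATC = 98/7 + 51 − 12·7 + 7^2 = ¥30. That is the break-even price.
Between these two prices the firm operates at a loss; above ¥30 it earns a profit.

Shutdown price = ¥15; break-even price = ¥30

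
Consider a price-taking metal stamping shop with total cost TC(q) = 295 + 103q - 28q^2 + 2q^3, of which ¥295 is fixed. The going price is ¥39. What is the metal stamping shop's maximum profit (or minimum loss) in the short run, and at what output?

AVC = 103 - 28q + 2q^2 has its minimum ¥5 at q = 7; price ¥39 clears that bar, so the firm operates.
MC = 103 - 56q + 6q^2. Setting P = MC and taking the root on the rising branch gives q* = 8.
TR = 39·8 = 312. TC = 295 + 56 = 351. Profit = 312 − 351 = -¥39.
Shutting down would mean losing the fixed cost of ¥295, so operating at a loss of ¥39 is better by ¥256.

Profit = -¥39 at q = 8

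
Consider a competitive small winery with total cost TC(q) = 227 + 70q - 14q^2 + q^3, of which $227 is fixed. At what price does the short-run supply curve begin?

The shutdown price is the minimum of AVC. VC = 70q - 14q^2 + q^3, so AVC = 70 - 14q + q^2.
dAVC/dq = -14 + 2q = 0 gives q = 7. min AVC = 70 - 14·7 + 7^2 = 21.
The firm shuts down for any P below $21.

$21 per unit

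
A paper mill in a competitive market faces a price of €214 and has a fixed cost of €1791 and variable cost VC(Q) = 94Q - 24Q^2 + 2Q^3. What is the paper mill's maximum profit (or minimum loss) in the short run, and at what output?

Profit = -€191 at Q = 10

AVC = 94 - 24Q + 2Q^2; min AVC = €22 at Q = 6. Since P = €214 ≥ min AVC, the firm produces.
MC = 94 - 48Q + 6Q^2. Setting P = MC and taking the root on the rising branch gives Q* = 10.
TR = 214·10 = 2140. TC = 1791 + 540 = 2331. Profit = 2140 − 2331 = -€191.
Shutting down would mean losing the fixed cost of €1791, so operating at a loss of €191 is better by €1600.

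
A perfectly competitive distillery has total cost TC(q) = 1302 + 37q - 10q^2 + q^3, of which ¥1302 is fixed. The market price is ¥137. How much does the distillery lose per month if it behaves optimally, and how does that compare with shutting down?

Profit = -¥302 at q = 10

AVC = 37 - 10q + q^2 has its minimum ¥12 at q = 5; price ¥137 clears that bar, so the firm operates.
With MC = 37 - 20q + 3q^2, P = MC on the upward-sloping part at q* = 10.
TR = 137·10 = 1370. TC = 1302 + 370 = 1672. Profit = 1370 − 1672 = -¥302.
Shutting down would mean losing the fixed cost of ¥1302, so operating at a loss of ¥302 is better by ¥1000.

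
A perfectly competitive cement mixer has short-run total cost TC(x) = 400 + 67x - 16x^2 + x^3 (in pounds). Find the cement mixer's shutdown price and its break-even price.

AVC = 67 - 16x + x^2; minimized at x = 8, giving min AVC = £3. That is the shutdown price.
ATC = 400/x + 67 - 16x + x^2. Setting dATC/dx = −400/x^2 − 16 + 2x = 0 gives x = 10 (since 2·10^3 − 16·10^2 = 400).
min ATC = 400/10 + 67 − 16·10 + 10^2 = £47. That is the break-even price.
For £3 ≤ P < £47 the firm produces at a loss; below £3 it shuts down.

Shutdown price = £3; break-even price = £47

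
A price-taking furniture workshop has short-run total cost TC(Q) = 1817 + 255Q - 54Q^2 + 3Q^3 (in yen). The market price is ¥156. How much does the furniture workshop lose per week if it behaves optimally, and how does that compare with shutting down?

AVC = 255 - 54Q + 3Q^2 has its minimum ¥12 at Q = 9; price ¥156 clears that bar, so the firm operates.
With MC = 255 - 108Q + 9Q^2, P = MC on the upward-sloping part at Q* = 11.
TR = 156·11 = 1716. TC = 1817 + 264 = 2081. Profit = 1716 − 2081 = -¥365.
Shutting down would mean losing the fixed cost of ¥1817, so operating at a loss of ¥365 is better by ¥1452.

Profit = -¥365 at Q = 11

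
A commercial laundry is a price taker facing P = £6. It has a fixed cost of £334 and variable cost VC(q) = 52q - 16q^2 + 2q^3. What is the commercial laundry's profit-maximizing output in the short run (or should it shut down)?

Shut down

From TC, MC = TC'(q) = 52 - 32q + 6q^2 and AVC = VC/q = 52 - 16q + 2q^2.
AVC is minimized where dAVC/dq = -16 + 4q = 0, at q = 4; min AVC = 52 - 16·4 + 2·4^2 = £20.
Since P = £6 < min AVC = £20, price fails to cover variable cost at any output.
Best response: produce nothing and absorb the £334 fixed cost.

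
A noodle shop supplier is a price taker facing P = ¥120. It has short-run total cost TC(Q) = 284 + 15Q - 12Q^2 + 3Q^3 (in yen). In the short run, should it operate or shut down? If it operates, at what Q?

Strip out fixed cost: VC = 15Q - 12Q^2 + 3Q^3. Then AVC = 15 - 12Q + 3Q^2 and MC = 15 - 24Q + 9Q^2.
AVC hits its minimum where MC = AVC, at Q = 2, giving min AVC = 15 - 12·2 + 3·2^2 = ¥3.
Since P = ¥120 ≥ min AVC = ¥3, price covers variable cost and the firm should produce.
Solving P = MC: -105 - 24Q + 9Q^2 = 0 ⇒ Q = -7/3 or 5. On the upward-sloping branch, Q* = 5.
Check: AVC at Q = 5 is ¥30 ≤ P, so revenue covers variable cost.
Profit = P·Q − TC = 120·5 − 434 = ¥166.

Produce at Q = 5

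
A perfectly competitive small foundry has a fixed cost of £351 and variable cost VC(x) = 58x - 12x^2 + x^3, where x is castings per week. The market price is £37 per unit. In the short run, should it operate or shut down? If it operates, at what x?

Produce at x = 7

Strip out fixed cost: VC = 58x - 12x^2 + x^3. Then AVC = 58 - 12x + x^2 and MC = 58 - 24x + 3x^2.
AVC hits its minimum where MC = AVC, at x = 6, giving min AVC = 58 - 12·6 + 6^2 = £22.
P = £37 exceeds min AVC = £22, so the firm stays open.
P = MC gives 21 - 24x + 3x^2 = 0, with roots 1 and 7. Take the larger (rising MC): x* = 7.
Check: AVC at x = 7 is £23 ≤ P, so revenue covers variable cost.
Profit = P·x − TC = 37·7 − 512 = -£253, a loss, but smaller than the £351 fixed cost the firm would lose by shutting down.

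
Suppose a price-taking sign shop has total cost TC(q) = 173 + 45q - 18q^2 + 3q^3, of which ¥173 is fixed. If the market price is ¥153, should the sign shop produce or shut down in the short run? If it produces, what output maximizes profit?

Strip out fixed cost: VC = 45q - 18q^2 + 3q^3. Then AVC = 45 - 18q + 3q^2 and MC = 45 - 36q + 9q^2.
The AVC parabola has its vertex at q = 18/6 = 3, where AVC = 45 - 18·3 + 3·3^2 = ¥18.
Because ¥153 ≥ ¥18, revenue can cover variable cost; the firm operates.
Solving P = MC: -108 - 36q + 9q^2 = 0 ⇒ q = -2 or 6. On the upward-sloping branch, q* = 6.
Check: AVC at q = 6 is ¥45 ≤ P, so revenue covers variable cost.
Profit = P·q − TC = 153·6 − 443 = ¥475.

Produce at q = 6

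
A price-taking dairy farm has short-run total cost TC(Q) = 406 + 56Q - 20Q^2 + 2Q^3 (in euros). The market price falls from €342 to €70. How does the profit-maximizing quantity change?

Output falls from 11 to 7

MC = 56 - 40Q + 6Q^2; the shutdown threshold is min AVC = €6 (at Q = 5).
With P = €342 above the shutdown price, P = MC gives Q = 11.
At P = €70 ≥ min AVC, set P = MC: Q = 7. The firm stays open but cuts output.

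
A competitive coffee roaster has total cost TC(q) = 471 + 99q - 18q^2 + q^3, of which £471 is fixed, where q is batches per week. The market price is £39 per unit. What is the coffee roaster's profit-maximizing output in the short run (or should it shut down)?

Variable cost is VC = 99q - 18q^2 + q^3, so AVC = VC/q = 99 - 18q + q^2 and MC = dTC/dq = 99 - 36q + 3q^2.
The AVC parabola has its vertex at q = 18/2 = 9, where AVC = 99 - 18·9 + 9^2 = £18.
P = £39 exceeds min AVC = £18, so the firm stays open.
Set P = MC: 39 = 99 - 36q + 3q^2 → 60 - 36q + 3q^2 = 0. The roots are q = 2 and q = 10; the profit-maximizing output is on the rising part of MC, so q* = 10.
Check: AVC at q = 10 is £19 ≤ P, so revenue covers variable cost.
Profit = P·q − TC = 39·10 − 661 = -£271, a loss, but smaller than the £471 fixed cost the firm would lose by shutting down.

Produce at q = 10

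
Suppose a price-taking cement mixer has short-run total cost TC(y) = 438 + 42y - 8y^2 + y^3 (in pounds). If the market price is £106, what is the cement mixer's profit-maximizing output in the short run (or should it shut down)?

From TC, MC = TC'(y) = 42 - 16y + 3y^2 and AVC = VC/y = 42 - 8y + y^2.
AVC hits its minimum where MC = AVC, at y = 4, giving min AVC = 42 - 8·4 + 4^2 = £26.
Because £106 ≥ £26, revenue can cover variable cost; the firm operates.
Solving P = MC: -64 - 16y + 3y^2 = 0 ⇒ y = -8/3 or 8. On the upward-sloping branch, y* = 8.
Check: AVC at y = 8 is £42 ≤ P, so revenue covers variable cost.
Profit = P·y − TC = 106·8 − 774 = £74.

Produce at y = 8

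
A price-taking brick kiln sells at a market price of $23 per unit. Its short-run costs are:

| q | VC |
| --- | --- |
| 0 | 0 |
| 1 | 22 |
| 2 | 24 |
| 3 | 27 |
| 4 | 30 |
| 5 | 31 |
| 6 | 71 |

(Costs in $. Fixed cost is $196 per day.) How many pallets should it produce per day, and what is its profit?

Compute π = P·q − TC at each output: q=0: -196; q=1: -195; q=2: -174; q=3: -154; q=4: -134; q=5: -112; q=6: -129.
Profit is maximized at q = 5. AVC there is 31/5 = $6.20 ≤ P, so producing beats shutting down (which would give -$196).

q = 5; profit = -$112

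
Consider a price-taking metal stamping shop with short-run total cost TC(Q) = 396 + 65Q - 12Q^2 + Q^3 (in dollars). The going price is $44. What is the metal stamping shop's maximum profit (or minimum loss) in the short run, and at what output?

AVC = 65 - 12Q + Q^2; min AVC = $29 at Q = 6. Since P = $44 ≥ min AVC, the firm produces.
MC = 65 - 24Q + 3Q^2. Setting P = MC and taking the root on the rising branch gives Q* = 7.
TR = 44·7 = 308. TC = 396 + 210 = 606. Profit = 308 − 606 = -$298.
Shutting down would mean losing the fixed cost of $396, so operating at a loss of $298 is better by $98.

Profit = -$298 at Q = 7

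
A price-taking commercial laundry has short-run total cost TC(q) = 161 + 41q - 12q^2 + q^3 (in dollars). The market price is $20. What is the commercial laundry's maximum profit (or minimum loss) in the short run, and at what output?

AVC = 41 - 12q + q^2 has its minimum $5 at q = 6; price $20 clears that bar, so the firm operates.
MC = 41 - 24q + 3q^2. Setting P = MC and taking the root on the rising branch gives q* = 7.
TR = 20·7 = 140. TC = 161 + 42 = 203. Profit = 140 − 203 = -$63.
That loss of $63 beats the $161 the firm would lose by shutting down; producing recovers $98 of fixed cost.

Profit = -$63 at q = 7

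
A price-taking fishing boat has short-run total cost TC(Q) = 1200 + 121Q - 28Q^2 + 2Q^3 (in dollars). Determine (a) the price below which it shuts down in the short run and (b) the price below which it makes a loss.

Shutdown price = $23; break-even price = $161

Shutdown price = min AVC. AVC = 121 - 28Q + 2Q^2, with vertex at Q = 7 and minimum $23.
ATC = 1200/Q + 121 - 28Q + 2Q^2. Setting dATC/dQ = −1200/Q^2 − 28 + 4Q = 0 gives Q = 10 (since 4·10^3 − 28·10^2 = 1200).
min ATC = 1200/10 + 121 − 28·10 + 2·10^2 = $161. That is the break-even price.
Between these two prices the firm operates at a loss; above $161 it earns a profit.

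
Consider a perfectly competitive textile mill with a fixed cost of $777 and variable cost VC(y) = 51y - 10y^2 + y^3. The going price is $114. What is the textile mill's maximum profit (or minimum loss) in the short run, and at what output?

Profit = -$129 at y = 9

AVC = 51 - 10y + y^2; min AVC = $26 at y = 5. Since P = $114 ≥ min AVC, the firm produces.
With MC = 51 - 20y + 3y^2, P = MC on the upward-sloping part at y* = 9.
TR = 114·9 = 1026. TC = 777 + 378 = 1155. Profit = 1026 − 1155 = -$129.
That loss of $129 beats the $777 the firm would lose by shutting down; producing recovers $648 of fixed cost.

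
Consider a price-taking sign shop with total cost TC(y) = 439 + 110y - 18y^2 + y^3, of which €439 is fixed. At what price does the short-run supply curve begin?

€29 per unit

The firm shuts down when price falls below the minimum of average variable cost. AVC = VC/y = 110 - 18y + y^2.
dAVC/dy = -18 + 2y = 0 gives y = 9. min AVC = 110 - 18·9 + 9^2 = 29.
The firm shuts down for any P below €29.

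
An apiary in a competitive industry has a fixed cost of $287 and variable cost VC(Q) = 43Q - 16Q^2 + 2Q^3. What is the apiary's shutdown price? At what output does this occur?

$11 per unit, at Q = 4

The firm shuts down when price falls below the minimum of average variable cost. AVC = VC/Q = 43 - 16Q + 2Q^2.
dAVC/dQ = -16 + 4Q = 0 gives Q = 4. min AVC = 43 - 16·4 + 2·4^2 = 11.
So the shutdown price is $11.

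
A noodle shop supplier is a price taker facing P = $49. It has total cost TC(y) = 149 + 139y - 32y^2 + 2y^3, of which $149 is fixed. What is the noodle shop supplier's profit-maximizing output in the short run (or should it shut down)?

Variable cost is VC = 139y - 32y^2 + 2y^3, so AVC = VC/y = 139 - 32y + 2y^2 and MC = dTC/dy = 139 - 64y + 6y^2.
AVC hits its minimum where MC = AVC, at y = 8, giving min AVC = 139 - 32·8 + 2·8^2 = $11.
P = $49 exceeds min AVC = $11, so the firm stays open.
Solving P = MC: 90 - 64y + 6y^2 = 0 ⇒ y = 5/3 or 9. On the upward-sloping branch, y* = 9.
Check: AVC at y = 9 is $13 ≤ P, so revenue covers variable cost.
Profit = P·y − TC = 49·9 − 266 = $175.

Produce at y = 9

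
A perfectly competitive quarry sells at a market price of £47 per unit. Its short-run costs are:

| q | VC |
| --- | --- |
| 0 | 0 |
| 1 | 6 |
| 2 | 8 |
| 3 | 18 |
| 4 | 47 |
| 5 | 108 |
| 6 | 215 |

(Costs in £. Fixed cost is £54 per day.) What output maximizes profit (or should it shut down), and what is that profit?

Tabulate TR − TC: q=0: -54; q=1: -13; q=2: 32; q=3: 69; q=4: 87; q=5: 73; q=6: 13.
Profit is maximized at q = 4. AVC there is 47/4 = £11.75 ≤ P, so producing beats shutting down (which would give -£54).

q = 4; profit = £87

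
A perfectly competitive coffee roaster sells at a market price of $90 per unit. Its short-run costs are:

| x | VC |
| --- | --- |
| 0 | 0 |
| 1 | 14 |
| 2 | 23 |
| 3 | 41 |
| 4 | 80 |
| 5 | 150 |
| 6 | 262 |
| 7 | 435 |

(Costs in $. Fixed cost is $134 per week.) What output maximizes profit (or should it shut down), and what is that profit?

x = 5; profit = $166

Compute π = P·x − TC at each output: x=0: -134; x=1: -58; x=2: 23; x=3: 95; x=4: 146; x=5: 166; x=6: 144; x=7: 61.
Profit is maximized at x = 5. AVC there is 150/5 = $30 ≤ P, so producing beats shutting down (which would give -$134).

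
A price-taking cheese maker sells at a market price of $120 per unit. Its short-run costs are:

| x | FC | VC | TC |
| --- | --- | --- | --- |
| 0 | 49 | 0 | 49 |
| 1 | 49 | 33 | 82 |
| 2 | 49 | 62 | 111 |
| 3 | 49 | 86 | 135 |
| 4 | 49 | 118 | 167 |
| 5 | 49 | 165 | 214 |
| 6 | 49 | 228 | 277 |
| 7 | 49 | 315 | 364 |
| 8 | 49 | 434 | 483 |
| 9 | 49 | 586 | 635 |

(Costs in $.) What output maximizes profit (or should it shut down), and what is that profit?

x = 8; profit = $477

Tabulate TR − TC: x=0: -49; x=1: 38; x=2: 129; x=3: 225; x=4: 313; x=5: 386; x=6: 443; x=7: 476; x=8: 477; x=9: 445.
Profit is maximized at x = 8. AVC there is 434/8 = $54.25 ≤ P, so producing beats shutting down (which would give -$49).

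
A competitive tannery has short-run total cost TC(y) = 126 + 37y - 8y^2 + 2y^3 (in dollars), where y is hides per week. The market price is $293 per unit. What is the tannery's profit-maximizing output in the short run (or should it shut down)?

From TC, MC = TC'(y) = 37 - 16y + 6y^2 and AVC = VC/y = 37 - 8y + 2y^2.
The AVC parabola has its vertex at y = 8/4 = 2, where AVC = 37 - 8·2 + 2·2^2 = $29.
Since P = $293 ≥ min AVC = $29, price covers variable cost and the firm should produce.
Solving P = MC: -256 - 16y + 6y^2 = 0 ⇒ y = -16/3 or 8. On the upward-sloping branch, y* = 8.
Check: AVC at y = 8 is $101 ≤ P, so revenue covers variable cost.
Profit = P·y − TC = 293·8 − 934 = $1410.

Produce at y = 8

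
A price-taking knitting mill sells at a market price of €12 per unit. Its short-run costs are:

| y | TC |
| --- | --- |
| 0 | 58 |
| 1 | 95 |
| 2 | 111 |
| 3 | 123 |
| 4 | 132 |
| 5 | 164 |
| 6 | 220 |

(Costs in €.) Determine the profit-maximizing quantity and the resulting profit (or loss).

Tabulate TR − TC: y=0: -58; y=1: -83; y=2: -87; y=3: -87; y=4: -84; y=5: -104; y=6: -148.
Profit is highest at y = 0. Equivalently, the lowest AVC in the table is 74/4 ≈ €18.50 at y = 4, and P = €12 falls below it — price never covers variable cost, so the firm shuts down and loses only its fixed cost.

y = 0 (shut down); profit = -€58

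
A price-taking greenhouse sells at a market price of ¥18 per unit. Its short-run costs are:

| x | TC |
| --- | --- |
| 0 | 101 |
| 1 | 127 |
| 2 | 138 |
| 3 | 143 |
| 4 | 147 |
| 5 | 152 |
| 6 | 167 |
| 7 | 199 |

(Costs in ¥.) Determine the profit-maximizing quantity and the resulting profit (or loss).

Compute π = P·x − TC at each output: x=0: -101; x=1: -109; x=2: -102; x=3: -89; x=4: -75; x=5: -62; x=6: -59; x=7: -73.
Profit is maximized at x = 6. AVC there is 66/6 = ¥11 ≤ P, so producing beats shutting down (which would give -¥101).

x = 6; profit = -¥59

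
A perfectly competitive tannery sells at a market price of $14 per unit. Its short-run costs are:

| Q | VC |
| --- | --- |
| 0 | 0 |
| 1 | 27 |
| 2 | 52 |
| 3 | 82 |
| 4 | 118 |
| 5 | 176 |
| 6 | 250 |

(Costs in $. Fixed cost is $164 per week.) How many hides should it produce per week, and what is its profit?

Q = 0 (shut down); profit = -$164

Profit at each row (π = 14Q − TC): Q=0: -164; Q=1: -177; Q=2: -188; Q=3: -204; Q=4: -226; Q=5: -270; Q=6: -330.
Profit is highest at Q = 0. Equivalently, the lowest AVC in the table is 52/2 ≈ $26 at Q = 2, and P = $14 falls below it — price never covers variable cost, so the firm shuts down and loses only its fixed cost.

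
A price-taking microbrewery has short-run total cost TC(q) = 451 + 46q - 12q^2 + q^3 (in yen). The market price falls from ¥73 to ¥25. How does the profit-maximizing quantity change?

AVC = 46 - 12q + q^2, minimized at q = 6 where min AVC = ¥10. MC = 46 - 24q + 3q^2.
At P = ¥73 ≥ min AVC, set P = MC on the rising branch: q = 9.
At P = ¥25 ≥ min AVC, set P = MC: q = 7. The firm stays open but cuts output.

Output falls from 9 to 7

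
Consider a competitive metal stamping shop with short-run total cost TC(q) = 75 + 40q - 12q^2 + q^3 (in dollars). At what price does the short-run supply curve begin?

The firm shuts down when price falls below the minimum of average variable cost. AVC = VC/q = 40 - 12q + q^2.
dAVC/dq = -12 + 2q = 0 gives q = 6. min AVC = 40 - 12·6 + 6^2 = 4.
So the shutdown price is $4.

$4 per unit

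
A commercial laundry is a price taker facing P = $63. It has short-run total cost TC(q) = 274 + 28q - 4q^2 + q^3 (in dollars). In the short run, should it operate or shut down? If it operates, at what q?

Produce at q = 5

Strip out fixed cost: VC = 28q - 4q^2 + q^3. Then AVC = 28 - 4q + q^2 and MC = 28 - 8q + 3q^2.
AVC is minimized where dAVC/dq = -4 + 2q = 0, at q = 2; min AVC = 28 - 4·2 + 2^2 = $24.
P = $63 exceeds min AVC = $24, so the firm stays open.
Solving P = MC: -35 - 8q + 3q^2 = 0 ⇒ q = -7/3 or 5. On the upward-sloping branch, q* = 5.
Check: AVC at q = 5 is $33 ≤ P, so revenue covers variable cost.
Profit = P·q − TC = 63·5 − 439 = -$124, a loss, but smaller than the $274 fixed cost the firm would lose by shutting down.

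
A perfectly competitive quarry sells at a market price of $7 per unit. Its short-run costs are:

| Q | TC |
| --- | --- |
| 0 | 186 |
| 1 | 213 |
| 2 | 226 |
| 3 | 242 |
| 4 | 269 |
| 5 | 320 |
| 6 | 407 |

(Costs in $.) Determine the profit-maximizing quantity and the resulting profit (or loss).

Q = 0 (shut down); profit = -$186

Compute π = P·Q − TC at each output: Q=0: -186; Q=1: -206; Q=2: -212; Q=3: -221; Q=4: -241; Q=5: -285; Q=6: -365.
Profit is highest at Q = 0. Equivalently, the lowest AVC in the table is 56/3 ≈ $18.67 at Q = 3, and P = $7 falls below it — price never covers variable cost, so the firm shuts down and loses only its fixed cost.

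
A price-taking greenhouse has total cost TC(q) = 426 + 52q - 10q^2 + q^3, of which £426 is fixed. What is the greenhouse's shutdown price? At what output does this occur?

£27 per unit, at q = 5

Short-run supply begins at min AVC. From VC = 52q - 10q^2 + q^3, AVC = 52 - 10q + q^2.
At the minimum of AVC, MC = AVC. MC = 52 - 20q + 3q^2; setting MC = AVC gives 2q^2 - 10q = 0, so q = 5. min AVC = 27.
For P < £27 the firm produces nothing.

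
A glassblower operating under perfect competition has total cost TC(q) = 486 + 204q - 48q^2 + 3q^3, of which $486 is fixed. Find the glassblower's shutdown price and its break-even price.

Shutdown price = $12; break-even price = $69

Shutdown price = min AVC. AVC = 204 - 48q + 3q^2, with vertex at q = 8 and minimum $12.
ATC = 486/q + 204 - 48q + 3q^2. Setting dATC/dq = −486/q^2 − 48 + 6q = 0 gives q = 9 (since 6·9^3 − 48·9^2 = 486).
min ATC = 486/9 + 204 − 48·9 + 3·9^2 = $69. That is the break-even price.
For $12 ≤ P < $69 the firm produces at a loss; below $12 it shuts down.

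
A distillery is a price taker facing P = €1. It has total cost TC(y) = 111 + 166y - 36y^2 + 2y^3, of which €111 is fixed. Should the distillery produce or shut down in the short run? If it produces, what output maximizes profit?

Shut down

Strip out fixed cost: VC = 166y - 36y^2 + 2y^3. Then AVC = 166 - 36y + 2y^2 and MC = 166 - 72y + 6y^2.
AVC is minimized where dAVC/dy = -36 + 4y = 0, at y = 9; min AVC = 166 - 36·9 + 2·9^2 = €4.
P = €1 lies below min AVC = €4; no output level covers variable cost.
Best response: produce nothing and absorb the €111 fixed cost.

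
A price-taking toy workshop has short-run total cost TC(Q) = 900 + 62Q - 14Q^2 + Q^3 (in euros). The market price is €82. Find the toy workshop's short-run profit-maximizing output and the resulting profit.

AVC = 62 - 14Q + Q^2; min AVC = €13 at Q = 7. Since P = €82 ≥ min AVC, the firm produces.
MC = 62 - 28Q + 3Q^2. Setting P = MC and taking the root on the rising branch gives Q* = 10.
TR = 82·10 = 820. TC = 900 + 220 = 1120. Profit = 820 − 1120 = -€300.
That loss of €300 beats the €900 the firm would lose by shutting down; producing recovers €600 of fixed cost.

Profit = -€300 at Q = 10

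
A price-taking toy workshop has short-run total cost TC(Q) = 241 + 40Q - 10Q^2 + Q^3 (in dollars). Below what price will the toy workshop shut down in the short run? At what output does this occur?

The firm shuts down when price falls below the minimum of average variable cost. AVC = VC/Q = 40 - 10Q + Q^2.
dAVC/dQ = -10 + 2Q = 0 gives Q = 5. min AVC = 40 - 10·5 + 5^2 = 15.
The firm shuts down for any P below $15.

$15 per unit, at Q = 5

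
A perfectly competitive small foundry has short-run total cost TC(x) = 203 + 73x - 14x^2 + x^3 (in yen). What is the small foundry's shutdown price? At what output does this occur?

¥24 per unit, at x = 7

The firm shuts down when price falls below the minimum of average variable cost. AVC = VC/x = 73 - 14x + x^2.
dAVC/dx = -14 + 2x = 0 gives x = 7. min AVC = 73 - 14·7 + 7^2 = 24.
For P < ¥24 the firm produces nothing.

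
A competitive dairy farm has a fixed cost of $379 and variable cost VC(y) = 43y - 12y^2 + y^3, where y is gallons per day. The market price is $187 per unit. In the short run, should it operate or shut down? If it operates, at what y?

Produce at y = 12

From TC, MC = TC'(y) = 43 - 24y + 3y^2 and AVC = VC/y = 43 - 12y + y^2.
AVC hits its minimum where MC = AVC, at y = 6, giving min AVC = 43 - 12·6 + 6^2 = $7.
Because $187 ≥ $7, revenue can cover variable cost; the firm operates.
P = MC gives -144 - 24y + 3y^2 = 0, with roots -4 and 12. Take the larger (rising MC): y* = 12.
Check: AVC at y = 12 is $43 ≤ P, so revenue covers variable cost.
Profit = P·y − TC = 187·12 − 895 = $1349.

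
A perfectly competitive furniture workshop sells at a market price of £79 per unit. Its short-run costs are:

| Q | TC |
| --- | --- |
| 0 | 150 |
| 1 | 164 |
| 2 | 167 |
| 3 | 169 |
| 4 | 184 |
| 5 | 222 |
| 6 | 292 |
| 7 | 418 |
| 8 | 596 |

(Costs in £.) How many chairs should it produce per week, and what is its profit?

Q = 6; profit = £182

Profit at each row (π = 79Q − TC): Q=0: -150; Q=1: -85; Q=2: -9; Q=3: 68; Q=4: 132; Q=5: 173; Q=6: 182; Q=7: 135; Q=8: 36.
Profit is maximized at Q = 6. AVC there is 142/6 = £23.67 ≤ P, so producing beats shutting down (which would give -£150).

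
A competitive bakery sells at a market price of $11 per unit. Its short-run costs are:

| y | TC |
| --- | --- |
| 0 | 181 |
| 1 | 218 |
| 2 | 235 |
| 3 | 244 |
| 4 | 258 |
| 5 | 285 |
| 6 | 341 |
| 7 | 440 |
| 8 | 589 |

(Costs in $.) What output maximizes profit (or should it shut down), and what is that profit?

y = 0 (shut down); profit = -$181

Profit at each row (π = 11y − TC): y=0: -181; y=1: -207; y=2: -213; y=3: -211; y=4: -214; y=5: -230; y=6: -275; y=7: -363; y=8: -501.
Profit is highest at y = 0. Equivalently, the lowest AVC in the table is 77/4 ≈ $19.25 at y = 4, and P = $11 falls below it — price never covers variable cost, so the firm shuts down and loses only its fixed cost.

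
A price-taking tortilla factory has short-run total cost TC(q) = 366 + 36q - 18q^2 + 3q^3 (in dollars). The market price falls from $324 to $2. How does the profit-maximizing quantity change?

Output falls from 8 to 0 (the firm shuts down)

MC = 36 - 36q + 9q^2; the shutdown threshold is min AVC = $9 (at q = 3).
At P = $324 ≥ min AVC, set P = MC on the rising branch: q = 8.
At P = $2 < min AVC = $9, price no longer covers variable cost at any output, so the firm shuts down: q = 0.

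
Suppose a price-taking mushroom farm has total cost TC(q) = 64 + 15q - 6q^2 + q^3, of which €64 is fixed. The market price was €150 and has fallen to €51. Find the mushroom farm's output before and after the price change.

AVC = 15 - 6q + q^2, minimized at q = 3 where min AVC = €6. MC = 15 - 12q + 3q^2.
With P = €150 above the shutdown price, P = MC gives q = 9.
At P = €51 ≥ min AVC, set P = MC: q = 6. The firm stays open but cuts output.

Output falls from 9 to 6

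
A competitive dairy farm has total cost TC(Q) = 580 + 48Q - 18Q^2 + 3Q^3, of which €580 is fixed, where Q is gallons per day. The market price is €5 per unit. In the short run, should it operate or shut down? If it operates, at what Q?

Shut down

From TC, MC = TC'(Q) = 48 - 36Q + 9Q^2 and AVC = VC/Q = 48 - 18Q + 3Q^2.
The AVC parabola has its vertex at Q = 18/6 = 3, where AVC = 48 - 18·3 + 3·3^2 = €21.
P = €5 lies below min AVC = €21; no output level covers variable cost.
Shutting down limits the loss to fixed cost, €580.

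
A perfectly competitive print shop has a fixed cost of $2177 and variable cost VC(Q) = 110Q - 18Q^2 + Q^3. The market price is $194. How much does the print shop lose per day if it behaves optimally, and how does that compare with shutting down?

Profit = -$217 at Q = 14

AVC = 110 - 18Q + Q^2; min AVC = $29 at Q = 9. Since P = $194 ≥ min AVC, the firm produces.
MC = 110 - 36Q + 3Q^2. Setting P = MC and taking the root on the rising branch gives Q* = 14.
TR = 194·14 = 2716. TC = 2177 + 756 = 2933. Profit = 2716 − 2933 = -$217.
By producing, the firm covers all variable cost plus $1960 of fixed cost; shutting down would lose the full $2177.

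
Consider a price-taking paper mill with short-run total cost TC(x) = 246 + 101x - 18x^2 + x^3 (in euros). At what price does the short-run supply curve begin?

Short-run supply begins at min AVC. From VC = 101x - 18x^2 + x^3, AVC = 101 - 18x + x^2.
dAVC/dx = -18 + 2x = 0 gives x = 9. min AVC = 101 - 18·9 + 9^2 = 20.
For P < €20 the firm produces nothing.

€20 per unit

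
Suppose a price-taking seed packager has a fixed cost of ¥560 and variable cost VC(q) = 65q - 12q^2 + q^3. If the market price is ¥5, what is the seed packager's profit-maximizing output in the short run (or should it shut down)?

Strip out fixed cost: VC = 65q - 12q^2 + q^3. Then AVC = 65 - 12q + q^2 and MC = 65 - 24q + 3q^2.
AVC hits its minimum where MC = AVC, at q = 6, giving min AVC = 65 - 12·6 + 6^2 = ¥29.
Since P = ¥5 < min AVC = ¥29, price fails to cover variable cost at any output.
Best response: produce nothing and absorb the ¥560 fixed cost.

Shut down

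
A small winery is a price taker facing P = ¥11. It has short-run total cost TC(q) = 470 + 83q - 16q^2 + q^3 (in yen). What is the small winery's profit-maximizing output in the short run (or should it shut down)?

Variable cost is VC = 83q - 16q^2 + q^3, so AVC = VC/q = 83 - 16q + q^2 and MC = dTC/dq = 83 - 32q + 3q^2.
AVC hits its minimum where MC = AVC, at q = 8, giving min AVC = 83 - 16·8 + 8^2 = ¥19.
P = ¥11 lies below min AVC = ¥19; no output level covers variable cost.
The firm minimizes its loss by shutting down and losing only its fixed cost of ¥470.

Shut down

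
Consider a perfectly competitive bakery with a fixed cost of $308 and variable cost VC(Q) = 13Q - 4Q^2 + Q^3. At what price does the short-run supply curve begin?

The shutdown price is the minimum of AVC. VC = 13Q - 4Q^2 + Q^3, so AVC = 13 - 4Q + Q^2.
At the minimum of AVC, MC = AVC. MC = 13 - 8Q + 3Q^2; setting MC = AVC gives 2Q^2 - 4Q = 0, so Q = 2. min AVC = 9.
So the shutdown price is $9.

$9 per unit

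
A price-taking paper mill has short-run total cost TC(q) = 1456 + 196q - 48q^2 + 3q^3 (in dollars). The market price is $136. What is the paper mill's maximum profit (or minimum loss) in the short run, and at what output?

AVC = 196 - 48q + 3q^2; min AVC = $4 at q = 8. Since P = $136 ≥ min AVC, the firm produces.
With MC = 196 - 96q + 9q^2, P = MC on the upward-sloping part at q* = 10.
TR = 136·10 = 1360. TC = 1456 + 160 = 1616. Profit = 1360 − 1616 = -$256.
By producing, the firm covers all variable cost plus $1200 of fixed cost; shutting down would lose the full $1456.

Profit = -$256 at q = 10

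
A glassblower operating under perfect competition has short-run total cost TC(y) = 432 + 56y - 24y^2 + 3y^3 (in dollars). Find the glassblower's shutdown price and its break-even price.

Shutdown price = $8; break-even price = $92

AVC = 56 - 24y + 3y^2; minimized at y = 4, giving min AVC = $8. That is the shutdown price.
ATC = 432/y + 56 - 24y + 3y^2. Setting dATC/dy = −432/y^2 − 24 + 6y = 0 gives y = 6 (since 6·6^3 − 24·6^2 = 432).
min ATC = 432/6 + 56 − 24·6 + 3·6^2 = $92. That is the break-even price.
For $8 ≤ P < $92 the firm produces at a loss; below $8 it shuts down.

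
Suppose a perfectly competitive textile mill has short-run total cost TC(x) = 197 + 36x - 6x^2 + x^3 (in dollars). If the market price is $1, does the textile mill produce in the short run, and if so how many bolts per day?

Shut down

Strip out fixed cost: VC = 36x - 6x^2 + x^3. Then AVC = 36 - 6x + x^2 and MC = 36 - 12x + 3x^2.
AVC hits its minimum where MC = AVC, at x = 3, giving min AVC = 36 - 6·3 + 3^2 = $27.
Since P = $1 < min AVC = $27, price fails to cover variable cost at any output.
The firm minimizes its loss by shutting down and losing only its fixed cost of $197.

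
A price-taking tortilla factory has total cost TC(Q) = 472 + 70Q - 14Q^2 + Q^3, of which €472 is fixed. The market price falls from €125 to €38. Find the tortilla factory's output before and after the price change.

Output falls from 11 to 8

AVC = 70 - 14Q + Q^2, minimized at Q = 7 where min AVC = €21. MC = 70 - 28Q + 3Q^2.
With P = €125 above the shutdown price, P = MC gives Q = 11.
At P = €38 ≥ min AVC, set P = MC: Q = 8. The firm stays open but cuts output.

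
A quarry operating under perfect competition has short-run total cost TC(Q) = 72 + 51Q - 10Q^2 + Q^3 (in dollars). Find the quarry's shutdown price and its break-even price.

AVC = 51 - 10Q + Q^2; minimized at Q = 5, giving min AVC = $26. That is the shutdown price.
ATC = 72/Q + 51 - 10Q + Q^2. Setting dATC/dQ = −72/Q^2 − 10 + 2Q = 0 gives Q = 6 (since 2·6^3 − 10·6^2 = 72).
min ATC = 72/6 + 51 − 10·6 + 6^2 = $39. That is the break-even price.
Between these two prices the firm operates at a loss; above $39 it earns a profit.

Shutdown price = $26; break-even price = $39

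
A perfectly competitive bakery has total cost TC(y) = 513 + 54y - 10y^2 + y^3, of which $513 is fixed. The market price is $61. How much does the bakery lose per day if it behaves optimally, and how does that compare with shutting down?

AVC = 54 - 10y + y^2; min AVC = $29 at y = 5. Since P = $61 ≥ min AVC, the firm produces.
MC = 54 - 20y + 3y^2. Setting P = MC and taking the root on the rising branch gives y* = 7.
TR = 61·7 = 427. TC = 513 + 231 = 744. Profit = 427 − 744 = -$317.
Shutting down would mean losing the fixed cost of $513, so operating at a loss of $317 is better by $196.

Profit = -$317 at y = 7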